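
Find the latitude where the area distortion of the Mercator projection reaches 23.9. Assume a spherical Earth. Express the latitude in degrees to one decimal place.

78.2°

Mercator areal scale is sec²φ.
sec²φ = 23.9  ⇒  cos²φ = 0.04184  ⇒  cos φ = 0.2046.
φ = arccos(0.2046) ≈ 78.2°.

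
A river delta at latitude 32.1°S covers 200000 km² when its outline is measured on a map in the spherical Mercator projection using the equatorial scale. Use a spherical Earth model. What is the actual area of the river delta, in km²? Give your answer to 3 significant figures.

The Mercator projection is conformal; its linear scale factor is the same in every direction and equals sec φ = 1/cos φ.
Areal scale = k² = sec²φ = 1/cos²(32.1°) = 1/0.8471² = 1.394.
True area = apparent / (areal scale) = 200000 / 1.394 ≈ 144000 km².

144000 km²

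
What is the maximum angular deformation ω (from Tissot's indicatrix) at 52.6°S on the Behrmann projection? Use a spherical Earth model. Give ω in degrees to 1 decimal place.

39.8°

Behrmann is a cylindrical equal-area projection with standard parallels at ±30°. For cylindrical equal-area with standard parallel φ₀, h = cos φ / cos φ₀ and k = cos φ₀ / cos φ, so h·k = 1.
At 52.6°: h = 0.7013, k = 1.426; principal scales a = 1.426, b = 0.7013.
sin(ω/2) = (a − b)/(a + b) = 0.7245/2.127 = 0.3406, so ω = 2 arcsin(0.3406) ≈ 39.8°.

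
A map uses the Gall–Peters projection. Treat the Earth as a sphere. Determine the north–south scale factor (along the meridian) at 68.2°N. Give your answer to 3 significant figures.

Gall–Peters is a cylindrical equal-area projection with standard parallels at ±45°. A cylindrical equal-area projection with standard parallel φ₀ has meridian scale h = cos φ / cos φ₀ and parallel scale k = cos φ₀ / cos φ (so areas are preserved, h·k = 1).
h = cos 68.2° / cos 45° = 0.3714/0.7071 = 0.5252.

0.525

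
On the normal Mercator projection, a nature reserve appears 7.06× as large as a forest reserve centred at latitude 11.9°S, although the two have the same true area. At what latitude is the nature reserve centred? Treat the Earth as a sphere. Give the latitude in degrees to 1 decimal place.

For equal true areas on Mercator, apparent areas scale as sec²φ, so the ratio is cos²φ₂ / cos²φ₁.
cos²φ₂ / cos²φ₁ = 7.06  ⇒  cos φ₁ = cos 11.9° / √7.06 = 0.9785/2.657 = 0.3683.
φ₁ = arccos(0.3683) ≈ 68.4°.

68.4°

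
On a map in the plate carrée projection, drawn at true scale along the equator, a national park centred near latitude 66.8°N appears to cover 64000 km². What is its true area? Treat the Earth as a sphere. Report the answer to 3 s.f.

25200 km²

For the equirectangular projection with φ₀ = 0 (plate carrée), h = 1 along meridians and k = sec φ along parallels.
Areal scale = h·k = 1 × sec φ; at 66.8°, h = 1.000, k = 2.538, so h·k = 2.538.
True area = apparent / (areal scale) = 64000 / 2.538 ≈ 25200 km².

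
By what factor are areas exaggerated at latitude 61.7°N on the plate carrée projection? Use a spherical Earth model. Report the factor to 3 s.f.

2.11

Plate carrée maps x = Rλ, y = Rφ. The meridian scale is h = 1 and the parallel scale is k = 1/cos φ = sec φ.
Areal scale = h·k = 1 × sec φ; at 61.7°, h = 1.000, k = 2.109, so h·k = 2.109.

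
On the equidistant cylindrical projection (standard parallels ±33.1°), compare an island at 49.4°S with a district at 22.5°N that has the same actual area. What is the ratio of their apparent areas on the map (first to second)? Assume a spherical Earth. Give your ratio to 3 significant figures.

In the equirectangular projection with standard parallel φ₀ = 33.1° (x = Rλ cos φ₀, y = Rφ), meridians are true-scale (h = 1) and the parallel scale is k = cos φ₀ / cos φ.
Areal scale at 49.4°: h·k = 1.000 × 1.287 = 1.287.
Areal scale at 22.5°: h·k = 1.000 × 0.9067 = 0.9067.
Ratio = 1.287/0.9067 ≈ 1.42.

1.42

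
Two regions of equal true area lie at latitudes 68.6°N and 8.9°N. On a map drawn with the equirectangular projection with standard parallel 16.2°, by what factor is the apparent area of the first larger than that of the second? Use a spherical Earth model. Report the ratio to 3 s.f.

With standard parallel φ₀ = 16.2°, the equirectangular projection gives x = Rλ cos φ₀, y = Rφ, so h = 1 and k = cos 16.2° / cos φ.
Areal scale at 68.6°: h·k = 1.000 × 2.632 = 2.632.
Areal scale at 8.9°: h·k = 1.000 × 0.9720 = 0.9720.
Ratio = 2.632/0.9720 ≈ 2.71.

2.71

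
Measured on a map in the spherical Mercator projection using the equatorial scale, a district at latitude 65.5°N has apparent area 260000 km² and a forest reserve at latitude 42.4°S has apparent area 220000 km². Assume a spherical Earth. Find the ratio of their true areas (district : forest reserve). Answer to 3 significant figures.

0.373

Mercator's areal exaggeration is sec²φ; hence true area = (apparent area) · cos²φ.
True area of district: 260000 × cos²(65.5°) = 260000 × 0.1720 = 44710 km².
True area of forest reserve: 220000 × cos²(42.4°) = 220000 × 0.5453 = 120000 km².
Ratio = 44710 / 120000 ≈ 0.373.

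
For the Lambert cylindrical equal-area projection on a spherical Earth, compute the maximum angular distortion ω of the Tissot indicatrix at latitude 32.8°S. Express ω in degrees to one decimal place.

19.8°

The Lambert cylindrical equal-area projection is the cylindrical equal-area projection with its standard parallel at the equator (φ₀ = 0). Cylindrical equal-area (φ₀ = 0°): h = cos φ / cos 0° along meridians, k = cos 0° / cos φ along parallels; h·k = 1.
At 32.8°: h = 0.8406, k = 1.190; principal scales a = 1.190, b = 0.8406.
sin(ω/2) = (a − b)/(a + b) = 0.3491/2.030 = 0.1720, so ω = 2 arcsin(0.1720) ≈ 19.8°.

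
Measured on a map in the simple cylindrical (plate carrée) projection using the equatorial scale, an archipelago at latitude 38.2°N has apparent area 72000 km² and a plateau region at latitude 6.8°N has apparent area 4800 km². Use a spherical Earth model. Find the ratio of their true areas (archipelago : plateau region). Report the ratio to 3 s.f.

Plate carrée has h = 1 and k = sec φ, giving areal scale sec φ; true area = (apparent area) · cos φ.
True area of archipelago: 72000 × cos(38.2°) = 72000 × 0.7859 = 56580 km².
True area of plateau region: 4800 × cos(6.8°) = 4800 × 0.9930 = 4766 km².
Ratio = 56580 / 4766 ≈ 11.9.

11.9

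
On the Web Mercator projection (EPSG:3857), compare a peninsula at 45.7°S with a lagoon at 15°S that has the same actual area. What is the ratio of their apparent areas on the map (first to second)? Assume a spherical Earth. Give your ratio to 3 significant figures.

1.91

On Mercator, area is exaggerated by sec²φ = 1/cos²φ.
At 45.7°: sec²(45.7°) = 1/0.6984² = 2.050.
At 15°: sec²(15°) = 1/0.9659² = 1.072.
Ratio = 2.050/1.072 = cos²(15°)/cos²(45.7°) ≈ 1.91.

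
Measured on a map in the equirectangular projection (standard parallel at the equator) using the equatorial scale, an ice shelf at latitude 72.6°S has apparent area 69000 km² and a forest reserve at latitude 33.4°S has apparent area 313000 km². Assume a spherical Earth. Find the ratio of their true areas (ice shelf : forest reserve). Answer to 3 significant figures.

0.0790

Plate carrée has h = 1 and k = sec φ, giving areal scale sec φ; true area = (apparent area) · cos φ.
True area of ice shelf: 69000 × cos(72.6°) = 69000 × 0.2990 = 20630 km².
True area of forest reserve: 313000 × cos(33.4°) = 313000 × 0.8348 = 261300 km².
Ratio = 20630 / 261300 ≈ 0.0790.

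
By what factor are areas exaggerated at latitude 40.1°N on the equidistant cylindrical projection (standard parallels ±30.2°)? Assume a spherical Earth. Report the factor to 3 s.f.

1.13

With standard parallel φ₀ = 30.2°, the equirectangular projection gives x = Rλ cos φ₀, y = Rφ, so h = 1 and k = cos 30.2° / cos φ.
Areal scale = h·k = 1 × cos φ₀ / cos φ; at 40.1°, h = 1.000, k = 1.130, so h·k = 1.130.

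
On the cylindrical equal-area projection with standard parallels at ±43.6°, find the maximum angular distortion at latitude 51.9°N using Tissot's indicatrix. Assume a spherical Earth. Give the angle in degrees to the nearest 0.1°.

18.3°

Cylindrical equal-area (φ₀ = 43.6°): h = cos φ / cos 43.6° along meridians, k = cos 43.6° / cos φ along parallels; h·k = 1.
At 51.9°: h = 0.8521, k = 1.174; principal scales a = 1.174, b = 0.8521.
sin(ω/2) = (a − b)/(a + b) = 0.3216/2.026 = 0.1587, so ω = 2 arcsin(0.1587) ≈ 18.3°.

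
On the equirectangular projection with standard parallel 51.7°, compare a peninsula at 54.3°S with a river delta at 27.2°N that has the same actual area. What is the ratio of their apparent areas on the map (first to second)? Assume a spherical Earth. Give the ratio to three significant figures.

1.52

In the equirectangular projection with standard parallel φ₀ = 51.7° (x = Rλ cos φ₀, y = Rφ), meridians are true-scale (h = 1) and the parallel scale is k = cos φ₀ / cos φ.
Areal scale at 54.3°: h·k = 1.000 × 1.062 = 1.062.
Areal scale at 27.2°: h·k = 1.000 × 0.6968 = 0.6968.
Ratio = 1.062/0.6968 ≈ 1.52.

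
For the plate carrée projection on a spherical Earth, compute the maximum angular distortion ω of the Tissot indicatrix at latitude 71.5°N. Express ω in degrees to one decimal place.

Plate carrée maps x = Rλ, y = Rφ. The meridian scale is h = 1 and the parallel scale is k = 1/cos φ = sec φ.
At 71.5°: h = 1.000, k = 3.152; principal scales a = 3.152, b = 1.000.
sin(ω/2) = (a − b)/(a + b) = 2.152/4.152 = 0.5183, so ω = 2 arcsin(0.5183) ≈ 62.4°.

62.4°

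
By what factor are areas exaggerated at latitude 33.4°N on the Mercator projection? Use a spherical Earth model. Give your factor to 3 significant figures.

Mercator is conformal, so the point scale is isotropic: h = k = sec φ = 1/cos φ.
Areal scale = k² = sec²φ = 1/cos²(33.4°) = 1/0.8348² = 1.435.

1.43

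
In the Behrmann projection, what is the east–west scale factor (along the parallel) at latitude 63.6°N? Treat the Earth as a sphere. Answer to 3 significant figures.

Behrmann is a cylindrical equal-area projection with standard parallels at ±30°. For cylindrical equal-area with standard parallel φ₀, h = cos φ / cos φ₀ and k = cos φ₀ / cos φ, so h·k = 1.
k = cos 30° / cos 63.6° = 0.8660/0.4446 = 1.948.

1.95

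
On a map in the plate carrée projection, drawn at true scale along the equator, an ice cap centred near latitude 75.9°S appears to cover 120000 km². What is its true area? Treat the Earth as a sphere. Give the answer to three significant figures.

29200 km²

Plate carrée maps x = Rλ, y = Rφ. The meridian scale is h = 1 and the parallel scale is k = 1/cos φ = sec φ.
Areal scale = h·k = 1 × sec φ; at 75.9°, h = 1.000, k = 4.105, so h·k = 4.105.
True area = apparent / (areal scale) = 120000 / 4.105 ≈ 29200 km².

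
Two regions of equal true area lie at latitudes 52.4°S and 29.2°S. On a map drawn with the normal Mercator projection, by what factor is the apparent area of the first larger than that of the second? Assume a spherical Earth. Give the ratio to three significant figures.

Mercator is conformal with k = sec φ, so areal scale = k² = sec²φ.
At 52.4°: sec²(52.4°) = 1/0.6101² = 2.686.
At 29.2°: sec²(29.2°) = 1/0.8729² = 1.312.
Ratio = 2.686/1.312 = cos²(29.2°)/cos²(52.4°) ≈ 2.05.

2.05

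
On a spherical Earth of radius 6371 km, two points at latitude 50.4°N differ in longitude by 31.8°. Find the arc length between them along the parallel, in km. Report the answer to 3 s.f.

2250 km

Arc length along a parallel = R cos φ · Δλ (with Δλ in radians).
= 6371 × cos 50.4° × (31.8° × π/180) = 6371 × 0.6374 × 0.5550 ≈ 2250 km.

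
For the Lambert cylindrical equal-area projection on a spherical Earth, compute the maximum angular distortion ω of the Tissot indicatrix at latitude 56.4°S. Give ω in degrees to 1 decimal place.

The Lambert cylindrical equal-area projection is the cylindrical equal-area projection with its standard parallel at the equator (φ₀ = 0). A cylindrical equal-area projection with standard parallel φ₀ has meridian scale h = cos φ / cos φ₀ and parallel scale k = cos φ₀ / cos φ (so areas are preserved, h·k = 1).
At 56.4°: h = 0.5534, k = 1.807; principal scales a = 1.807, b = 0.5534.
sin(ω/2) = (a − b)/(a + b) = 1.254/2.360 = 0.5311, so ω = 2 arcsin(0.5311) ≈ 64.2°.

64.2°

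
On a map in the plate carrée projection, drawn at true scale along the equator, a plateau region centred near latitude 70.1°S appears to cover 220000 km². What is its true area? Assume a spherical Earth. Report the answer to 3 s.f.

74900 km²

Plate carrée maps x = Rλ, y = Rφ. The meridian scale is h = 1 and the parallel scale is k = 1/cos φ = sec φ.
Areal scale = h·k = 1 × sec φ; at 70.1°, h = 1.000, k = 2.938, so h·k = 2.938.
True area = apparent / (areal scale) = 220000 / 2.938 ≈ 74900 km².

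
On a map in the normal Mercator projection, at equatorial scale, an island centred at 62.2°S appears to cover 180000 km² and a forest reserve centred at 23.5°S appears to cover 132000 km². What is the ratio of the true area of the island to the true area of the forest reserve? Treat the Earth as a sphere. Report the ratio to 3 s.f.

Since Mercator area scale is 1/cos²φ, the true area equals the apparent area multiplied by cos²φ.
True area of island: 180000 × cos²(62.2°) = 180000 × 0.2175 = 39150 km².
True area of forest reserve: 132000 × cos²(23.5°) = 132000 × 0.8410 = 111000 km².
Ratio = 39150 / 111000 ≈ 0.353.

0.353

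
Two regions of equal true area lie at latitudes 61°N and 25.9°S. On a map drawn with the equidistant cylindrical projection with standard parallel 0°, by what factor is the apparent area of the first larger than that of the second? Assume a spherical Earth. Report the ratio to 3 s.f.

1.86

Plate carrée maps x = Rλ, y = Rφ. The meridian scale is h = 1 and the parallel scale is k = 1/cos φ = sec φ.
Areal scale at 61°: h·k = 1.000 × 2.063 = 2.063.
Areal scale at 25.9°: h·k = 1.000 × 1.112 = 1.112.
Ratio = 2.063/1.112 ≈ 1.86.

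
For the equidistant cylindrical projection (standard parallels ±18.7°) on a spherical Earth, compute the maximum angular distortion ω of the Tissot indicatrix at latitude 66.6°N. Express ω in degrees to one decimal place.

48.3°

In the equirectangular projection with standard parallel φ₀ = 18.7° (x = Rλ cos φ₀, y = Rφ), meridians are true-scale (h = 1) and the parallel scale is k = cos φ₀ / cos φ.
At 66.6°: h = 1.000, k = 2.385; principal scales a = 2.385, b = 1.000.
sin(ω/2) = (a − b)/(a + b) = 1.385/3.385 = 0.4092, so ω = 2 arcsin(0.4092) ≈ 48.3°.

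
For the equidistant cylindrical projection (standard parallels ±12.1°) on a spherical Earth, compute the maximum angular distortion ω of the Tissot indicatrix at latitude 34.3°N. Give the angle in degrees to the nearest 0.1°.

9.6°

In the equirectangular projection with standard parallel φ₀ = 12.1° (x = Rλ cos φ₀, y = Rφ), meridians are true-scale (h = 1) and the parallel scale is k = cos φ₀ / cos φ.
At 34.3°: h = 1.000, k = 1.184; principal scales a = 1.184, b = 1.000.
sin(ω/2) = (a − b)/(a + b) = 0.1836/2.184 = 0.08409, so ω = 2 arcsin(0.08409) ≈ 9.6°.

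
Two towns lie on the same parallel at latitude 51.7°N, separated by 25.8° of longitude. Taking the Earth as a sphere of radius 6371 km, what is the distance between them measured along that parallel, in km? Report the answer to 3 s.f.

1780 km

Arc length along a parallel = R cos φ · Δλ (with Δλ in radians).
= 6371 × cos 51.7° × (25.8° × π/180) = 6371 × 0.6198 × 0.4503 ≈ 1780 km.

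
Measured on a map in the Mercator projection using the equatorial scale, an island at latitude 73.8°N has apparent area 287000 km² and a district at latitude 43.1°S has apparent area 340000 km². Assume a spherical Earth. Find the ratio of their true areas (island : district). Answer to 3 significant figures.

Since Mercator area scale is 1/cos²φ, the true area equals the apparent area multiplied by cos²φ.
True area of island: 287000 × cos²(73.8°) = 287000 × 0.07784 = 22340 km².
True area of district: 340000 × cos²(43.1°) = 340000 × 0.5331 = 181300 km².
Ratio = 22340 / 181300 ≈ 0.123.

0.123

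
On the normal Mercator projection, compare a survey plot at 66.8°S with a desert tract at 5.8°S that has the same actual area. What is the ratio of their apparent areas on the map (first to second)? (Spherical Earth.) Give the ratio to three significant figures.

Mercator areal scale is sec²φ.
At 66.8°: sec²(66.8°) = 1/0.3939² = 6.444.
At 5.8°: sec²(5.8°) = 1/0.9949² = 1.010.
Ratio = 6.444/1.010 = cos²(5.8°)/cos²(66.8°) ≈ 6.38.

6.38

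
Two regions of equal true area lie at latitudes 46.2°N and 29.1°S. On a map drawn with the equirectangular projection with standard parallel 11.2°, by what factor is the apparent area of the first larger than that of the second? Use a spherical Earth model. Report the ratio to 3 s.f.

1.26

With standard parallel φ₀ = 11.2°, the equirectangular projection gives x = Rλ cos φ₀, y = Rφ, so h = 1 and k = cos 11.2° / cos φ.
Areal scale at 46.2°: h·k = 1.000 × 1.417 = 1.417.
Areal scale at 29.1°: h·k = 1.000 × 1.123 = 1.123.
Ratio = 1.417/1.123 ≈ 1.26.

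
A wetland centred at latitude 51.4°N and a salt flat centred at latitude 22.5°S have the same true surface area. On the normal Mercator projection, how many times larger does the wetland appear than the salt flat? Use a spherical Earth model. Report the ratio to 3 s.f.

Mercator areal scale is sec²φ.
At 51.4°: sec²(51.4°) = 1/0.6239² = 2.569.
At 22.5°: sec²(22.5°) = 1/0.9239² = 1.172.
Ratio = 2.569/1.172 = cos²(22.5°)/cos²(51.4°) ≈ 2.19.

2.19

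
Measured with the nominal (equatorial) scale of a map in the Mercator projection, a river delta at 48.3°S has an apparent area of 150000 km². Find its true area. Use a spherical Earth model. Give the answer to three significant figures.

66400 km²

The Mercator projection is conformal; its linear scale factor is the same in every direction and equals sec φ = 1/cos φ.
Areal scale = k² = sec²φ = 1/cos²(48.3°) = 1/0.6652² = 2.260.
True area = apparent / (areal scale) = 150000 / 2.260 ≈ 66400 km².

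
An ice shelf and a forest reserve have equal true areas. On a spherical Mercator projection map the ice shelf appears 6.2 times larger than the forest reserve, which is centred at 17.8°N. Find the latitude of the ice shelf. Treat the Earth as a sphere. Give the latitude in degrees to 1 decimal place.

Mercator areal scale is sec²φ, so apparent-area ratio = sec²φ₁ / sec²φ₂ = cos²φ₂ / cos²φ₁.
cos²φ₂ / cos²φ₁ = 6.2  ⇒  cos φ₁ = cos 17.8° / √6.2 = 0.9521/2.490 = 0.3824.
φ₁ = arccos(0.3824) ≈ 67.5°.

67.5°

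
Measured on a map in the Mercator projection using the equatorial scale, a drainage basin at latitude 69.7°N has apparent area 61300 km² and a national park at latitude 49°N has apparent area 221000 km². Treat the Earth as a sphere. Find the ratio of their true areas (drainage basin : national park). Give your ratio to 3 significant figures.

On Mercator the areal scale is sec²φ, so true area = apparent × cos²φ.
True area of drainage basin: 61300 × cos²(69.7°) = 61300 × 0.1204 = 7378 km².
True area of national park: 221000 × cos²(49°) = 221000 × 0.4304 = 95120 km².
Ratio = 7378 / 95120 ≈ 0.0776.

0.0776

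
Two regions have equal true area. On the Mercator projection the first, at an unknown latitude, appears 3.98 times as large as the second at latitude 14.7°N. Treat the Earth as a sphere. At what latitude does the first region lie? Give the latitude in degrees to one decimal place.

Mercator areal scale is sec²φ, so apparent-area ratio = sec²φ₁ / sec²φ₂ = cos²φ₂ / cos²φ₁.
cos²φ₂ / cos²φ₁ = 3.98  ⇒  cos φ₁ = cos 14.7° / √3.98 = 0.9673/1.995 = 0.4848.
φ₁ = arccos(0.4848) ≈ 61.0°.

61.0°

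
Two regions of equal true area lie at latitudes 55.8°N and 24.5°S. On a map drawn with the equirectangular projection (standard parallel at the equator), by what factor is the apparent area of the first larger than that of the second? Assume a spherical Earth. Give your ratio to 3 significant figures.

Plate carrée maps x = Rλ, y = Rφ. The meridian scale is h = 1 and the parallel scale is k = 1/cos φ = sec φ.
Areal scale at 55.8°: h·k = 1.000 × 1.779 = 1.779.
Areal scale at 24.5°: h·k = 1.000 × 1.099 = 1.099.
Ratio = 1.779/1.099 ≈ 1.62.

1.62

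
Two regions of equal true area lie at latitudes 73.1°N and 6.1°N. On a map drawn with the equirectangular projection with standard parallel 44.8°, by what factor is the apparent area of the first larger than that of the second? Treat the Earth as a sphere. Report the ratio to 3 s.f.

3.42

In the equirectangular projection with standard parallel φ₀ = 44.8° (x = Rλ cos φ₀, y = Rφ), meridians are true-scale (h = 1) and the parallel scale is k = cos φ₀ / cos φ.
Areal scale at 73.1°: h·k = 1.000 × 2.441 = 2.441.
Areal scale at 6.1°: h·k = 1.000 × 0.7136 = 0.7136.
Ratio = 2.441/0.7136 ≈ 3.42.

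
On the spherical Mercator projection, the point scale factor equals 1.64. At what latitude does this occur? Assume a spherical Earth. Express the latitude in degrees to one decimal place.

52.4°

Mercator scale is k = sec φ = 1/cos φ.
1/cos φ = 1.64  ⇒  cos φ = 0.6098  ⇒  φ = arccos(0.6098) ≈ 52.4°.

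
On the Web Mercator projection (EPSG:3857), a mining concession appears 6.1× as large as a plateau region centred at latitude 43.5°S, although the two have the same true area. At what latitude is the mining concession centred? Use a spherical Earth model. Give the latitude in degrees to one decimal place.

On Mercator, (apparent₁)/(apparent₂) = sec²φ₁ / sec²φ₂ when true areas are equal.
cos²φ₂ / cos²φ₁ = 6.1  ⇒  cos φ₁ = cos 43.5° / √6.1 = 0.7254/2.470 = 0.2937.
φ₁ = arccos(0.2937) ≈ 72.9°.

72.9°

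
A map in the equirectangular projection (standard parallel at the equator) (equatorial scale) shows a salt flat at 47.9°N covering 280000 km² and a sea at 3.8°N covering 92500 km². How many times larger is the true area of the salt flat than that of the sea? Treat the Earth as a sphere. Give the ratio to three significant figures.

Plate carrée has h = 1 and k = sec φ, giving areal scale sec φ; true area = (apparent area) · cos φ.
True area of salt flat: 280000 × cos(47.9°) = 280000 × 0.6704 = 187700 km².
True area of sea: 92500 × cos(3.8°) = 92500 × 0.9978 = 92300 km².
Ratio = 187700 / 92300 ≈ 2.03.

2.03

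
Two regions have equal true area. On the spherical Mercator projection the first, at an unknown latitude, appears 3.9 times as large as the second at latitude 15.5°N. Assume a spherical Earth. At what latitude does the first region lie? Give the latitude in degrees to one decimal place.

For equal true areas on Mercator, apparent areas scale as sec²φ, so the ratio is cos²φ₂ / cos²φ₁.
cos²φ₂ / cos²φ₁ = 3.9  ⇒  cos φ₁ = cos 15.5° / √3.9 = 0.9636/1.975 = 0.4880.
φ₁ = arccos(0.4880) ≈ 60.8°.

60.8°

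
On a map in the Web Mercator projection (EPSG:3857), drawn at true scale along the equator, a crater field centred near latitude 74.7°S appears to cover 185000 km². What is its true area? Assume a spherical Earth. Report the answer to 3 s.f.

Mercator is conformal, so the point scale is isotropic: h = k = sec φ = 1/cos φ.
Areal scale = k² = sec²φ = 1/cos²(74.7°) = 1/0.2639² = 14.36.
True area = apparent / (areal scale) = 185000 / 14.36 ≈ 12900 km².

12900 km²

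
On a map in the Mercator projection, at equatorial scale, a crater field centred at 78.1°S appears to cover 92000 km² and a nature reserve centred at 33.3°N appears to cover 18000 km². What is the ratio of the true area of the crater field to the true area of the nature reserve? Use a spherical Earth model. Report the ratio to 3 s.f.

0.311

Mercator's areal exaggeration is sec²φ; hence true area = (apparent area) · cos²φ.
True area of crater field: 92000 × cos²(78.1°) = 92000 × 0.04252 = 3912 km².
True area of nature reserve: 18000 × cos²(33.3°) = 18000 × 0.6986 = 12570 km².
Ratio = 3912 / 12570 ≈ 0.311.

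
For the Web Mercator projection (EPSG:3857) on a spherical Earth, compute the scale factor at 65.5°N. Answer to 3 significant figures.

2.41

For Mercator, h = k = sec φ (a conformal cylindrical projection has a single point scale, 1/cos φ).
k = 1/cos 65.5° = 1/0.4147 = 2.411.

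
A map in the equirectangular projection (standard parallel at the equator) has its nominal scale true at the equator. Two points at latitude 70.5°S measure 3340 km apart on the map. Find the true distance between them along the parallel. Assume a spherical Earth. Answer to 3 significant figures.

1110 km

Plate carrée maps x = Rλ, y = Rφ. The meridian scale is h = 1 and the parallel scale is k = 1/cos φ = sec φ.
Along the parallel at 70.5°, map distances are exaggerated by k = sec 70.5° = 2.996.
True distance = 3340 / 2.996 = 3340 × cos 70.5° ≈ 1110 km.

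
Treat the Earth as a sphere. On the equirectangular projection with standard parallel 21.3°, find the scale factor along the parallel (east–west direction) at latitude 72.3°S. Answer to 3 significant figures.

3.06

In the equirectangular projection with standard parallel φ₀ = 21.3° (x = Rλ cos φ₀, y = Rφ), meridians are true-scale (h = 1) and the parallel scale is k = cos φ₀ / cos φ.
k = cos 21.3° / cos 72.3° = 0.9317/0.3040 = 3.064.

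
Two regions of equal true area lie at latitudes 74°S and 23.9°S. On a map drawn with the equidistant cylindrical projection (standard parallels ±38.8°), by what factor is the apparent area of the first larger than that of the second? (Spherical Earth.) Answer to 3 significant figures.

3.32

With standard parallel φ₀ = 38.8°, the equirectangular projection gives x = Rλ cos φ₀, y = Rφ, so h = 1 and k = cos 38.8° / cos φ.
Areal scale at 74°: h·k = 1.000 × 2.827 = 2.827.
Areal scale at 23.9°: h·k = 1.000 × 0.8524 = 0.8524.
Ratio = 2.827/0.8524 ≈ 3.32.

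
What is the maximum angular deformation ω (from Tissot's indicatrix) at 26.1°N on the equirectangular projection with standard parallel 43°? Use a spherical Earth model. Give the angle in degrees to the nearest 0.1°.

11.7°

With standard parallel φ₀ = 43°, the equirectangular projection gives x = Rλ cos φ₀, y = Rφ, so h = 1 and k = cos 43° / cos φ.
At 26.1°: h = 1.000, k = 0.8144; principal scales a = 1.000, b = 0.8144.
sin(ω/2) = (a − b)/(a + b) = 0.1856/1.814 = 0.1023, so ω = 2 arcsin(0.1023) ≈ 11.7°.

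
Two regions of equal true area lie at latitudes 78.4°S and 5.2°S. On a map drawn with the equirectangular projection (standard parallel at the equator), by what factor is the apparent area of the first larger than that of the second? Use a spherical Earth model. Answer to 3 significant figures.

4.95

For the equirectangular projection with φ₀ = 0 (plate carrée), h = 1 along meridians and k = sec φ along parallels.
Areal scale at 78.4°: h·k = 1.000 × 4.973 = 4.973.
Areal scale at 5.2°: h·k = 1.000 × 1.004 = 1.004.
Ratio = 4.973/1.004 ≈ 4.95.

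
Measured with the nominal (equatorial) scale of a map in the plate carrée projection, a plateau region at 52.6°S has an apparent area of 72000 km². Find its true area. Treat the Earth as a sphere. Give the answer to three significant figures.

In the plate carrée (x = Rλ, y = Rφ), meridians are true-scale (h = 1) and parallels are stretched by k = sec φ.
Areal scale = h·k = 1 × sec φ; at 52.6°, h = 1.000, k = 1.646, so h·k = 1.646.
True area = apparent / (areal scale) = 72000 / 1.646 ≈ 43700 km².

43700 km²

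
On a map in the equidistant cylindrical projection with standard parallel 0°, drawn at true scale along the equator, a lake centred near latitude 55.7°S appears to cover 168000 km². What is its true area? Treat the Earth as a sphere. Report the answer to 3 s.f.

94700 km²

For the equirectangular projection with φ₀ = 0 (plate carrée), h = 1 along meridians and k = sec φ along parallels.
Areal scale = h·k = 1 × sec φ; at 55.7°, h = 1.000, k = 1.775, so h·k = 1.775.
True area = apparent / (areal scale) = 168000 / 1.775 ≈ 94700 km².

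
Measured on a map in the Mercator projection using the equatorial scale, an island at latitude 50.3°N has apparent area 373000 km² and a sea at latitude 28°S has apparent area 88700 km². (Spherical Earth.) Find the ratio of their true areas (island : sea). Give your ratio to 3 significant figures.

Mercator's areal exaggeration is sec²φ; hence true area = (apparent area) · cos²φ.
True area of island: 373000 × cos²(50.3°) = 373000 × 0.4080 = 152200 km².
True area of sea: 88700 × cos²(28°) = 88700 × 0.7796 = 69150 km².
Ratio = 152200 / 69150 ≈ 2.20.

2.20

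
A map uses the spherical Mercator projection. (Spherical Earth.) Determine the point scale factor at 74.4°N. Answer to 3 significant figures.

For Mercator, h = k = sec φ (a conformal cylindrical projection has a single point scale, 1/cos φ).
k = 1/cos 74.4° = 1/0.2689 = 3.719.

3.72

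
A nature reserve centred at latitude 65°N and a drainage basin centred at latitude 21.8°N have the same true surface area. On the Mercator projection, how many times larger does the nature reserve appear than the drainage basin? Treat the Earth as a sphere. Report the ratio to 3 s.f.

Mercator is conformal with k = sec φ, so areal scale = k² = sec²φ.
At 65°: sec²(65°) = 1/0.4226² = 5.599.
At 21.8°: sec²(21.8°) = 1/0.9285² = 1.160.
Ratio = 5.599/1.160 = cos²(21.8°)/cos²(65°) ≈ 4.83.

4.83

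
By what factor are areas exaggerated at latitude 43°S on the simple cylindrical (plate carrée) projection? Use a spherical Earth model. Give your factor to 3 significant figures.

1.37

For the equirectangular projection with φ₀ = 0 (plate carrée), h = 1 along meridians and k = sec φ along parallels.
Areal scale = h·k = 1 × sec φ; at 43°, h = 1.000, k = 1.367, so h·k = 1.367.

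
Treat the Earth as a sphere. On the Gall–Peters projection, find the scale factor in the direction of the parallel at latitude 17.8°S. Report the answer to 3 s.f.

Gall–Peters is a cylindrical equal-area projection with standard parallels at ±45°. For cylindrical equal-area with standard parallel φ₀, h = cos φ / cos φ₀ and k = cos φ₀ / cos φ, so h·k = 1.
k = cos 45° / cos 17.8° = 0.7071/0.9521 = 0.7427.

0.743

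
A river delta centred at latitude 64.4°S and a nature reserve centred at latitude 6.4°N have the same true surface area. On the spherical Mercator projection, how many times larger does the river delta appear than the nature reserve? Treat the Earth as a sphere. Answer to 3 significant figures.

Mercator is conformal with k = sec φ, so areal scale = k² = sec²φ.
At 64.4°: sec²(64.4°) = 1/0.4321² = 5.356.
At 6.4°: sec²(6.4°) = 1/0.9938² = 1.013.
Ratio = 5.356/1.013 = cos²(6.4°)/cos²(64.4°) ≈ 5.29.

5.29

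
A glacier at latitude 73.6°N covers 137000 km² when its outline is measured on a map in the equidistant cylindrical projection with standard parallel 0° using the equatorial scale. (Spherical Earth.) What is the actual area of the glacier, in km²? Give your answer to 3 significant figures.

In the plate carrée (x = Rλ, y = Rφ), meridians are true-scale (h = 1) and parallels are stretched by k = sec φ.
Areal scale = h·k = 1 × sec φ; at 73.6°, h = 1.000, k = 3.542, so h·k = 3.542.
True area = apparent / (areal scale) = 137000 / 3.542 ≈ 38700 km².

38700 km²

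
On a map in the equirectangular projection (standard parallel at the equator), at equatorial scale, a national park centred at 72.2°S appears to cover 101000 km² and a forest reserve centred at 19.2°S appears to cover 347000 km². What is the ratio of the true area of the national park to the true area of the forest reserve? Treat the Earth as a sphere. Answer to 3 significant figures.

0.0942

Plate carrée has h = 1 and k = sec φ, giving areal scale sec φ; true area = (apparent area) · cos φ.
True area of national park: 101000 × cos(72.2°) = 101000 × 0.3057 = 30880 km².
True area of forest reserve: 347000 × cos(19.2°) = 347000 × 0.9444 = 327700 km².
Ratio = 30880 / 327700 ≈ 0.0942.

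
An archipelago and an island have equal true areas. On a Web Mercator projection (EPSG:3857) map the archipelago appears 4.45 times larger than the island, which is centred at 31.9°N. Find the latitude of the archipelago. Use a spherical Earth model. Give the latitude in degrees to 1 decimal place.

66.3°

For equal true areas on Mercator, apparent areas scale as sec²φ, so the ratio is cos²φ₂ / cos²φ₁.
cos²φ₂ / cos²φ₁ = 4.45  ⇒  cos φ₁ = cos 31.9° / √4.45 = 0.8490/2.110 = 0.4025.
φ₁ = arccos(0.4025) ≈ 66.3°.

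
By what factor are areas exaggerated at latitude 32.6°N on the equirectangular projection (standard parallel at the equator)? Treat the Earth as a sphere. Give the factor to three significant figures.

In the plate carrée (x = Rλ, y = Rφ), meridians are true-scale (h = 1) and parallels are stretched by k = sec φ.
Areal scale = h·k = 1 × sec φ; at 32.6°, h = 1.000, k = 1.187, so h·k = 1.187.

1.19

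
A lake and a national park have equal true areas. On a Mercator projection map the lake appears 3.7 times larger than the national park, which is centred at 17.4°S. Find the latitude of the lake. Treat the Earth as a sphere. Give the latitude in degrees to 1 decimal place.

60.3°

On Mercator, (apparent₁)/(apparent₂) = sec²φ₁ / sec²φ₂ when true areas are equal.
cos²φ₂ / cos²φ₁ = 3.7  ⇒  cos φ₁ = cos 17.4° / √3.7 = 0.9542/1.924 = 0.4961.
φ₁ = arccos(0.4961) ≈ 60.3°.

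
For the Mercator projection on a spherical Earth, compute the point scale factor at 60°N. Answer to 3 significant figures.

2.00

The Mercator projection is conformal; its linear scale factor is the same in every direction and equals sec φ = 1/cos φ.
k = 1/cos 60° = 1/0.5000 = 2.000.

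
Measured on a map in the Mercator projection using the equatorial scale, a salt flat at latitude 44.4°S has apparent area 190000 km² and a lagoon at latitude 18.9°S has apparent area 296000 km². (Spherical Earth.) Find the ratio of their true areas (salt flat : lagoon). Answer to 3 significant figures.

Mercator's areal exaggeration is sec²φ; hence true area = (apparent area) · cos²φ.
True area of salt flat: 190000 × cos²(44.4°) = 190000 × 0.5105 = 96990 km².
True area of lagoon: 296000 × cos²(18.9°) = 296000 × 0.8951 = 264900 km².
Ratio = 96990 / 264900 ≈ 0.366.

0.366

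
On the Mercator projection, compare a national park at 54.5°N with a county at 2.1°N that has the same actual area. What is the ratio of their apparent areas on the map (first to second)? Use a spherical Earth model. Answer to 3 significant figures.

2.96

On Mercator, area is exaggerated by sec²φ = 1/cos²φ.
At 54.5°: sec²(54.5°) = 1/0.5807² = 2.965.
At 2.1°: sec²(2.1°) = 1/0.9993² = 1.001.
Ratio = 2.965/1.001 = cos²(2.1°)/cos²(54.5°) ≈ 2.96.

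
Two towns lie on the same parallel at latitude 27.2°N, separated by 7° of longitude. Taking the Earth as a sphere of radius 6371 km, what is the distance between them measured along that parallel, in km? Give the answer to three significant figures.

Arc length along a parallel = R cos φ · Δλ (with Δλ in radians).
= 6371 × cos 27.2° × (7° × π/180) = 6371 × 0.8894 × 0.1222 ≈ 692 km.

692 km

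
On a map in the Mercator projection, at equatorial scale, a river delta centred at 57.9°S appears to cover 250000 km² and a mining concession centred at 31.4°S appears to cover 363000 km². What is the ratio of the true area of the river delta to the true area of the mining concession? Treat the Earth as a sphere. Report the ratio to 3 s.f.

Mercator's areal exaggeration is sec²φ; hence true area = (apparent area) · cos²φ.
True area of river delta: 250000 × cos²(57.9°) = 250000 × 0.2824 = 70600 km².
True area of mining concession: 363000 × cos²(31.4°) = 363000 × 0.7285 = 264500 km².
Ratio = 70600 / 264500 ≈ 0.267.

0.267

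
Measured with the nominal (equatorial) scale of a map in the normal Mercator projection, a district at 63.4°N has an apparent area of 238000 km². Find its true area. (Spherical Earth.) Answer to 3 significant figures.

47700 km²

For Mercator, h = k = sec φ (a conformal cylindrical projection has a single point scale, 1/cos φ).
Areal scale = k² = sec²φ = 1/cos²(63.4°) = 1/0.4478² = 4.988.
True area = apparent / (areal scale) = 238000 / 4.988 ≈ 47700 km².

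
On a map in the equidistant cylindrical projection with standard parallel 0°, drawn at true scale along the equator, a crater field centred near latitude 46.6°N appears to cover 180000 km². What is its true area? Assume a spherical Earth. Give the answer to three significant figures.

For the equirectangular projection with φ₀ = 0 (plate carrée), h = 1 along meridians and k = sec φ along parallels.
Areal scale = h·k = 1 × sec φ; at 46.6°, h = 1.000, k = 1.455, so h·k = 1.455.
True area = apparent / (areal scale) = 180000 / 1.455 ≈ 124000 km².

124000 km²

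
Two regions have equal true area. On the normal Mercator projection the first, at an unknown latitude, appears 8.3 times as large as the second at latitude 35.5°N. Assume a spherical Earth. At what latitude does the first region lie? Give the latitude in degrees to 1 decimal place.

Mercator areal scale is sec²φ, so apparent-area ratio = sec²φ₁ / sec²φ₂ = cos²φ₂ / cos²φ₁.
cos²φ₂ / cos²φ₁ = 8.3  ⇒  cos φ₁ = cos 35.5° / √8.3 = 0.8141/2.881 = 0.2826.
φ₁ = arccos(0.2826) ≈ 73.6°.

73.6°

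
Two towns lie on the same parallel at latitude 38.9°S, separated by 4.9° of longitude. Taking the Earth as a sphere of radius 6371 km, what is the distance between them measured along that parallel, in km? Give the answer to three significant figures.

Arc length along a parallel = R cos φ · Δλ (with Δλ in radians).
= 6371 × cos 38.9° × (4.9° × π/180) = 6371 × 0.7782 × 0.08552 ≈ 424 km.

424 km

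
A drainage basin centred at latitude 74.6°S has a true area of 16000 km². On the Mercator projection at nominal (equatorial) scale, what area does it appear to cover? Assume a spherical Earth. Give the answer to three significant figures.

Mercator is conformal, so the point scale is isotropic: h = k = sec φ = 1/cos φ.
Areal scale = k² = sec²φ = 1/cos²(74.6°) = 1/0.2656² = 14.18.
Apparent area = 16000 × 14.18 ≈ 227000 km².

227000 km²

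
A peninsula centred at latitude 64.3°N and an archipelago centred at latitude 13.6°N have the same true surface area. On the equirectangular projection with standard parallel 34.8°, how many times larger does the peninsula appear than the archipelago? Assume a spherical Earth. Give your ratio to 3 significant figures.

2.24

With standard parallel φ₀ = 34.8°, the equirectangular projection gives x = Rλ cos φ₀, y = Rφ, so h = 1 and k = cos 34.8° / cos φ.
Areal scale at 64.3°: h·k = 1.000 × 1.894 = 1.894.
Areal scale at 13.6°: h·k = 1.000 × 0.8448 = 0.8448.
Ratio = 1.894/0.8448 ≈ 2.24.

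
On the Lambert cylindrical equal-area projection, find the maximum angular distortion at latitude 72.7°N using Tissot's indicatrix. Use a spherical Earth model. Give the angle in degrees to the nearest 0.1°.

113.8°

The Lambert cylindrical equal-area projection is the cylindrical equal-area projection with its standard parallel at the equator (φ₀ = 0). Cylindrical equal-area (φ₀ = 0°): h = cos φ / cos 0° along meridians, k = cos 0° / cos φ along parallels; h·k = 1.
At 72.7°: h = 0.2974, k = 3.363; principal scales a = 3.363, b = 0.2974.
sin(ω/2) = (a − b)/(a + b) = 3.065/3.660 = 0.8375, so ω = 2 arcsin(0.8375) ≈ 113.8°.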